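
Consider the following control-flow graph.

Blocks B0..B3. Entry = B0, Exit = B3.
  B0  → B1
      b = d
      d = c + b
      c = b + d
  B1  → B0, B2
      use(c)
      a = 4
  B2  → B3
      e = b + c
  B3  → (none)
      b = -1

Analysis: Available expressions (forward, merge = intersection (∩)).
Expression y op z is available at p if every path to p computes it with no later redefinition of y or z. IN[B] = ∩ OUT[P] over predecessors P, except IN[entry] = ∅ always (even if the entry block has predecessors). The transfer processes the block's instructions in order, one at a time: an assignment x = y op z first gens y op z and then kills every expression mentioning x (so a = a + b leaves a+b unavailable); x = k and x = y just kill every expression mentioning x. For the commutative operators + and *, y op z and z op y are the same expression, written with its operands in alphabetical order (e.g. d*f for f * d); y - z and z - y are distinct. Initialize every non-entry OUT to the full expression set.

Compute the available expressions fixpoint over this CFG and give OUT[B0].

Fixpoint table:
  B0:  IN={}  OUT={b+d}
  B1:  IN={b+d}  OUT={b+d}
  B2:  IN={b+d}  OUT={b+c, b+d}
  B3:  IN={b+c, b+d}  OUT={}

Merge at B0 (entry node, so the boundary value {} is joined with the incoming edge(s)): IN[B0] = {} ∩ OUT[B1] = {}
Applying B0's transfer function to that IN value gives OUT[B0] (row B0 above).

Answer: {b+d}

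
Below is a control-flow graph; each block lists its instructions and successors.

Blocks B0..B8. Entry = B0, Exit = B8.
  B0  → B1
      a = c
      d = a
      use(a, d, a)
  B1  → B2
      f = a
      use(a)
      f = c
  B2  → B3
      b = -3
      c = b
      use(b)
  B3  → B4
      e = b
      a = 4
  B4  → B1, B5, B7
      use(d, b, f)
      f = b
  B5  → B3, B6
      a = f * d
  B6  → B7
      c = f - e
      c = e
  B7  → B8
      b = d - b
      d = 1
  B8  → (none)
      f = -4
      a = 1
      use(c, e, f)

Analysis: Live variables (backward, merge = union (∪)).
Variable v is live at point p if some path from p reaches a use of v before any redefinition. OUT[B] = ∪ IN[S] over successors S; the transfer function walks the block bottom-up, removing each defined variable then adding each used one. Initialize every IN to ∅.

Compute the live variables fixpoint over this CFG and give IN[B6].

Per-block solution:
  B0:   IN={c}   OUT={a, c, d}
  B1:   IN={a, c, d}   OUT={d, f}
  B2:   IN={d, f}   OUT={b, c, d, f}
  B3:   IN={b, c, d, f}   OUT={a, b, c, d, e, f}
  B4:   IN={a, b, c, d, e, f}   OUT={a, b, c, d, e, f}
  B5:   IN={b, c, d, e, f}   OUT={b, c, d, e, f}
  B6:   IN={b, d, e, f}   OUT={b, c, d, e}
  B7:   IN={b, c, d, e}   OUT={c, e}
  B8:   IN={c, e}   OUT={}

Merge at B6: OUT[B6] = IN[B7] = {b, c, d, e}
Applying B6's transfer function to that OUT value gives IN[B6] (row B6 above).

Answer: {b, d, e, f}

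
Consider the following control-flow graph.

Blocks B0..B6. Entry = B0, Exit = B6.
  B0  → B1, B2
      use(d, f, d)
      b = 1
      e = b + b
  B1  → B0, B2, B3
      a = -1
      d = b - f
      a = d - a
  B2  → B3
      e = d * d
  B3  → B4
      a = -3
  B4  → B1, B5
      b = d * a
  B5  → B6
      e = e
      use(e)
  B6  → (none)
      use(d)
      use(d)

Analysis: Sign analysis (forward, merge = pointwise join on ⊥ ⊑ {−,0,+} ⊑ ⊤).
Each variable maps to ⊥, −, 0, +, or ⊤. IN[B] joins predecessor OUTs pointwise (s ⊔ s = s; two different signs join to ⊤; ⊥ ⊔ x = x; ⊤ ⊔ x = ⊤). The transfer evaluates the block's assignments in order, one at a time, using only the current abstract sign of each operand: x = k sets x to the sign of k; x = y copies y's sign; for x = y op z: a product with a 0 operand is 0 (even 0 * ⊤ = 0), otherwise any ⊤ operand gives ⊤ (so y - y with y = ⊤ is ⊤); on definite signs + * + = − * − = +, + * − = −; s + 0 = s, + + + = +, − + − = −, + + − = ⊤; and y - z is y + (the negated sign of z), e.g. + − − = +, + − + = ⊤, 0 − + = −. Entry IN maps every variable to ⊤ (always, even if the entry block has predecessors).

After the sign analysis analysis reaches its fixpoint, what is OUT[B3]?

Converged values:
  B0:   IN=(all ⊤)   OUT={b:+, e:+; rest ⊤}
  B1:   IN=(all ⊤)   OUT=(all ⊤)
  B2:   IN=(all ⊤)   OUT=(all ⊤)
  B3:   IN=(all ⊤)   OUT={a:-; rest ⊤}
  B4:   IN={a:-; rest ⊤}   OUT={a:-; rest ⊤}
  B5:   IN={a:-; rest ⊤}   OUT={a:-; rest ⊤}
  B6:   IN={a:-; rest ⊤}   OUT={a:-; rest ⊤}

Merge at B3: IN[B3] = OUT[B1] ⊔ OUT[B2] = {a: ⊤, b: ⊤, c: ⊤, d: ⊤, e: ⊤, f: ⊤}
Applying B3's transfer function to that IN value gives OUT[B3] (row B3 above).

Answer: {a: -, b: ⊤, c: ⊤, d: ⊤, e: ⊤, f: ⊤}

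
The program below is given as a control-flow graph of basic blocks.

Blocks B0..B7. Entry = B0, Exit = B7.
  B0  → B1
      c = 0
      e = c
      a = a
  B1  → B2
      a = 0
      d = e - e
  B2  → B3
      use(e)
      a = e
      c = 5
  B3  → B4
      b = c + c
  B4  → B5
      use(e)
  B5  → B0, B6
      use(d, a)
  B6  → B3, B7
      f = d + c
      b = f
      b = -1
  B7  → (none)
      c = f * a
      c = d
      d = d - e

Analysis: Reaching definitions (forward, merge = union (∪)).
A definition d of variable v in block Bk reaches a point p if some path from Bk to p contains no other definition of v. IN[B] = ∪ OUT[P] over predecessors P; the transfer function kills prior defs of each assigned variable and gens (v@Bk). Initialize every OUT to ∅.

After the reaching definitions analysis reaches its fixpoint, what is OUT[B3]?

Answer: {a@B2, b@B3, c@B2, d@B1, e@B0, f@B6}

Working:
Per-block solution:
  B0: | IN={a@B2, b@B3, c@B2, d@B1, e@B0, f@B6} | OUT={a@B0, b@B3, c@B0, d@B1, e@B0, f@B6}
  B1: | IN={a@B0, b@B3, c@B0, d@B1, e@B0, f@B6} | OUT={a@B1, b@B3, c@B0, d@B1, e@B0, f@B6}
  B2: | IN={a@B1, b@B3, c@B0, d@B1, e@B0, f@B6} | OUT={a@B2, b@B3, c@B2, d@B1, e@B0, f@B6}
  B3: | IN={a@B2, b@B3, b@B6, c@B2, d@B1, e@B0, f@B6} | OUT={a@B2, b@B3, c@B2, d@B1, e@B0, f@B6}
  B4: | IN={a@B2, b@B3, c@B2, d@B1, e@B0, f@B6} | OUT={a@B2, b@B3, c@B2, d@B1, e@B0, f@B6}
  B5: | IN={a@B2, b@B3, c@B2, d@B1, e@B0, f@B6} | OUT={a@B2, b@B3, c@B2, d@B1, e@B0, f@B6}
  B6: | IN={a@B2, b@B3, c@B2, d@B1, e@B0, f@B6} | OUT={a@B2, b@B6, c@B2, d@B1, e@B0, f@B6}
  B7: | IN={a@B2, b@B6, c@B2, d@B1, e@B0, f@B6} | OUT={a@B2, b@B6, c@B7, d@B7, e@B0, f@B6}

Merge at B3: IN[B3] = OUT[B2] ⊔ OUT[B6] = {a@B2, b@B3, b@B6, c@B2, d@B1, e@B0, f@B6}
Applying B3's transfer function to that IN value gives OUT[B3] (row B3 above).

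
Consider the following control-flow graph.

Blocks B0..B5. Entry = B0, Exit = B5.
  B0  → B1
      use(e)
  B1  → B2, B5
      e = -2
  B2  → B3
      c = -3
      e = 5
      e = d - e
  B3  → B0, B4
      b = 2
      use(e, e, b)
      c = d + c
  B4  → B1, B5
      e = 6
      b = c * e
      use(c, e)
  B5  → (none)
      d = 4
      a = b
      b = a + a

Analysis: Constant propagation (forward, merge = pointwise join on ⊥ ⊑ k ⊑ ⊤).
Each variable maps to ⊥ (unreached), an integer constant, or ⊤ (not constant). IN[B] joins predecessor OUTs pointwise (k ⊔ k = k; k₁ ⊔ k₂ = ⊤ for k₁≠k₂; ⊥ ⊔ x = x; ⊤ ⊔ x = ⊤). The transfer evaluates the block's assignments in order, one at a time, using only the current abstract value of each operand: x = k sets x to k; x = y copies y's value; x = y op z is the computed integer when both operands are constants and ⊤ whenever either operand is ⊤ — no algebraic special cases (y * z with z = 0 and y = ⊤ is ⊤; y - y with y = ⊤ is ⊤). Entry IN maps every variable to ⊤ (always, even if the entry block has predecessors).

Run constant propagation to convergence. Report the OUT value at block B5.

Answer: {a: ⊤, b: ⊤, c: ⊤, d: 4, e: ⊤, f: ⊤}

Derivation:
Fixpoint table:
  B0:  IN=(all ⊤)  OUT=(all ⊤)
  B1:  IN=(all ⊤)  OUT={e:-2; rest ⊤}
  B2:  IN={e:-2; rest ⊤}  OUT={c:-3; rest ⊤}
  B3:  IN={c:-3; rest ⊤}  OUT={b:2; rest ⊤}
  B4:  IN={b:2; rest ⊤}  OUT={e:6; rest ⊤}
  B5:  IN=(all ⊤)  OUT={d:4; rest ⊤}

Merge at B5: IN[B5] = OUT[B1] ⊔ OUT[B4] = {a: ⊤, b: ⊤, c: ⊤, d: ⊤, e: ⊤, f: ⊤}
Applying B5's transfer function to that IN value gives OUT[B5] (row B5 above).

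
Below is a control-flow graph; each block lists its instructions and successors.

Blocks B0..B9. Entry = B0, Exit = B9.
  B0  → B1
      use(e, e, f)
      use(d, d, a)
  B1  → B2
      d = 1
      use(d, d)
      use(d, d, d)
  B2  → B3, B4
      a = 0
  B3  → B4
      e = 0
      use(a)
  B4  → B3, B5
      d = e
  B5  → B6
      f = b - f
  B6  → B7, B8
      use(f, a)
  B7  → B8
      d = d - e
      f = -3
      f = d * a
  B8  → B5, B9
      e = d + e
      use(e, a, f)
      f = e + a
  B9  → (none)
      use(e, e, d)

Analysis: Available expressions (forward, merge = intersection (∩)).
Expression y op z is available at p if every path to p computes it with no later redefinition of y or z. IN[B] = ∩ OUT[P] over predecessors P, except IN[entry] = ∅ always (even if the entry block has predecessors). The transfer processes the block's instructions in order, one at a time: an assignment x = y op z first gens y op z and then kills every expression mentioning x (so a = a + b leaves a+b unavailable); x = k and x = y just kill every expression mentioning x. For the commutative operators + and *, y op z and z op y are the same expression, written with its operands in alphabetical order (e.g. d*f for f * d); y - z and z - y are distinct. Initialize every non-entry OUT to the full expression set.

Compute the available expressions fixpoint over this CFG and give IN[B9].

Answer: {a+e}

Trace:
Per-block solution:
  B0:  IN={}  OUT={}
  B1:  IN={}  OUT={}
  B2:  IN={}  OUT={}
  B3:  IN={}  OUT={}
  B4:  IN={}  OUT={}
  B5:  IN={}  OUT={}
  B6:  IN={}  OUT={}
  B7:  IN={}  OUT={a*d}
  B8:  IN={}  OUT={a+e}
  B9:  IN={a+e}  OUT={a+e}

Merge at B9: IN[B9] = OUT[B8] = {a+e}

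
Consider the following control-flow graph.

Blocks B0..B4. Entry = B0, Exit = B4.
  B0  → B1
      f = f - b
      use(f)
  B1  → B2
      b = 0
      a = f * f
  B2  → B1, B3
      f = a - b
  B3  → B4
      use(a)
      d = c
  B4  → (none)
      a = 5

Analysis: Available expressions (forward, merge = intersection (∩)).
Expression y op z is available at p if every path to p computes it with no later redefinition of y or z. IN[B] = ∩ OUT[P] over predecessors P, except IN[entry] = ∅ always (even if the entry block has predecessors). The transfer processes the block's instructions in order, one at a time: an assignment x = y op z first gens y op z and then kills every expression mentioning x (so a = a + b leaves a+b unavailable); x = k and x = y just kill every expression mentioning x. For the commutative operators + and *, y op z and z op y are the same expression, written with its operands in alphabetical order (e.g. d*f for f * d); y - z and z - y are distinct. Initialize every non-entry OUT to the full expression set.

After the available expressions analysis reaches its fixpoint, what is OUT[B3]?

Fixpoint table:
  B0:  IN={}  OUT={}
  B1:  IN={}  OUT={f*f}
  B2:  IN={f*f}  OUT={a-b}
  B3:  IN={a-b}  OUT={a-b}
  B4:  IN={a-b}  OUT={}

Merge at B3: IN[B3] = OUT[B2] = {a-b}
Applying B3's transfer function to that IN value gives OUT[B3] (row B3 above).

Answer: {a-b}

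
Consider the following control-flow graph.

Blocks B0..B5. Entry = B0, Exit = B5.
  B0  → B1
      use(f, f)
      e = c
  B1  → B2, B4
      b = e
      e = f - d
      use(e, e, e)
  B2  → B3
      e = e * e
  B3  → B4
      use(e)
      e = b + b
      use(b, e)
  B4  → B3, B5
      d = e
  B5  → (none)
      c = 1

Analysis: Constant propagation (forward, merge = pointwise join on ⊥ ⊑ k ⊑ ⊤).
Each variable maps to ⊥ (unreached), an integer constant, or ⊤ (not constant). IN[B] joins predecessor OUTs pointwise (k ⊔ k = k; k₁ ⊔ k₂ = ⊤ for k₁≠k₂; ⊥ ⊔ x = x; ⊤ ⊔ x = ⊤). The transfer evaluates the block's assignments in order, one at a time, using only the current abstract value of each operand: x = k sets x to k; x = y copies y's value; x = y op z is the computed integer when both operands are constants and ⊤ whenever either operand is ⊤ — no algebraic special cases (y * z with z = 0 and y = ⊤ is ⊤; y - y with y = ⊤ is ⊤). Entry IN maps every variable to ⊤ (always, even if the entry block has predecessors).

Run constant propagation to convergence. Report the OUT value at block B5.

Converged values:
  B0:  IN=(all ⊤)  OUT=(all ⊤)
  B1:  IN=(all ⊤)  OUT=(all ⊤)
  B2:  IN=(all ⊤)  OUT=(all ⊤)
  B3:  IN=(all ⊤)  OUT=(all ⊤)
  B4:  IN=(all ⊤)  OUT=(all ⊤)
  B5:  IN=(all ⊤)  OUT={c:1; rest ⊤}

Merge at B5: IN[B5] = OUT[B4] = {a: ⊤, b: ⊤, c: ⊤, d: ⊤, e: ⊤, f: ⊤}
Applying B5's transfer function to that IN value gives OUT[B5] (row B5 above).

Answer: {a: ⊤, b: ⊤, c: 1, d: ⊤, e: ⊤, f: ⊤}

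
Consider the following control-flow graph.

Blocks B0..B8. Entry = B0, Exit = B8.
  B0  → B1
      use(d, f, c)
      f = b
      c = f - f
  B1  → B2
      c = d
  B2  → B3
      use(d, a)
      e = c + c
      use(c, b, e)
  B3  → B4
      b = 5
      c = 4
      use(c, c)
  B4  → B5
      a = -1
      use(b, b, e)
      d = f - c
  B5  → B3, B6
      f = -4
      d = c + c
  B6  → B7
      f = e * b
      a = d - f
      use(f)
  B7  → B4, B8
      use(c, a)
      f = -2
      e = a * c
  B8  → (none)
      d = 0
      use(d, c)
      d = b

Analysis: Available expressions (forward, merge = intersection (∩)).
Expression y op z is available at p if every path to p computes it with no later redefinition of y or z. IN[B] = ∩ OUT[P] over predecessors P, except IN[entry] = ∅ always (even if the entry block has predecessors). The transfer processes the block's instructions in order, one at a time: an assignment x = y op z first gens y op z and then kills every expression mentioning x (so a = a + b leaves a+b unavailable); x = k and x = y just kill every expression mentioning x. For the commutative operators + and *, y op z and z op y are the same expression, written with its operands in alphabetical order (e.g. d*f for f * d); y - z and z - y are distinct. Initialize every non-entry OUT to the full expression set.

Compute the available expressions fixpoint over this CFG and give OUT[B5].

Per-block solution:
  B0:   IN={}   OUT={f-f}
  B1:   IN={f-f}   OUT={f-f}
  B2:   IN={f-f}   OUT={c+c, f-f}
  B3:   IN={c+c}   OUT={}
  B4:   IN={}   OUT={f-c}
  B5:   IN={f-c}   OUT={c+c}
  B6:   IN={c+c}   OUT={b*e, c+c, d-f}
  B7:   IN={b*e, c+c, d-f}   OUT={a*c, c+c}
  B8:   IN={a*c, c+c}   OUT={a*c, c+c}

Merge at B5: IN[B5] = OUT[B4] = {f-c}
Applying B5's transfer function to that IN value gives OUT[B5] (row B5 above).

Answer: {c+c}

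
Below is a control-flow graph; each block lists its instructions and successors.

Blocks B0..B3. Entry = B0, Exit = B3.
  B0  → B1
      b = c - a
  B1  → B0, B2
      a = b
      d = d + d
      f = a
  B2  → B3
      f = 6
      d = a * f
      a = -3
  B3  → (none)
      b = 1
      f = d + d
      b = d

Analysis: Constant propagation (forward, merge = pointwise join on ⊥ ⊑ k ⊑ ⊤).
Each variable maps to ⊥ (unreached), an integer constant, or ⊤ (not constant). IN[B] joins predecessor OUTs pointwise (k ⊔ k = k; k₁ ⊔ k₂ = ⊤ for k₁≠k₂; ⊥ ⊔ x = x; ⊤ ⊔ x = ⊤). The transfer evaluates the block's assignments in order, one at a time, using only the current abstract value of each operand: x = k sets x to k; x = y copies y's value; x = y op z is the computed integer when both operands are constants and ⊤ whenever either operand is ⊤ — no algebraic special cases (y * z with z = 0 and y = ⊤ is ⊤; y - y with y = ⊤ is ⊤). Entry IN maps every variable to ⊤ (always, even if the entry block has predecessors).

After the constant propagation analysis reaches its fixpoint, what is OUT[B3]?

Answer: {a: -3, b: ⊤, c: ⊤, d: ⊤, e: ⊤, f: ⊤}

Trace:
Converged values:
  B0:   IN=(all ⊤)   OUT=(all ⊤)
  B1:   IN=(all ⊤)   OUT=(all ⊤)
  B2:   IN=(all ⊤)   OUT={a:-3, f:6; rest ⊤}
  B3:   IN={a:-3, f:6; rest ⊤}   OUT={a:-3; rest ⊤}

Merge at B3: IN[B3] = OUT[B2] = {a: -3, b: ⊤, c: ⊤, d: ⊤, e: ⊤, f: 6}
Applying B3's transfer function to that IN value gives OUT[B3] (row B3 above).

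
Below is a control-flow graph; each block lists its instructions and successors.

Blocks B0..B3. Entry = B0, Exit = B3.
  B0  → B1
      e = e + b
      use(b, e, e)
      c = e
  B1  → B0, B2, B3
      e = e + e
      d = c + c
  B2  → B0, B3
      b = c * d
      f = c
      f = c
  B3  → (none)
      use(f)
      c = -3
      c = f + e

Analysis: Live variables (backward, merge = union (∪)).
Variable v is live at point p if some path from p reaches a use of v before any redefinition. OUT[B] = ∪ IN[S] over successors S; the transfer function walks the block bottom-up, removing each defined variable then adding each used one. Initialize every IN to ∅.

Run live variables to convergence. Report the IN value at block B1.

Answer: {b, c, e, f}

Derivation:
Converged values:
  B0:  IN={b, e, f}  OUT={b, c, e, f}
  B1:  IN={b, c, e, f}  OUT={b, c, d, e, f}
  B2:  IN={c, d, e}  OUT={b, e, f}
  B3:  IN={e, f}  OUT={}

Merge at B1: OUT[B1] = IN[B0] ⊔ IN[B2] ⊔ IN[B3] = {b, c, d, e, f}
Applying B1's transfer function to that OUT value gives IN[B1] (row B1 above).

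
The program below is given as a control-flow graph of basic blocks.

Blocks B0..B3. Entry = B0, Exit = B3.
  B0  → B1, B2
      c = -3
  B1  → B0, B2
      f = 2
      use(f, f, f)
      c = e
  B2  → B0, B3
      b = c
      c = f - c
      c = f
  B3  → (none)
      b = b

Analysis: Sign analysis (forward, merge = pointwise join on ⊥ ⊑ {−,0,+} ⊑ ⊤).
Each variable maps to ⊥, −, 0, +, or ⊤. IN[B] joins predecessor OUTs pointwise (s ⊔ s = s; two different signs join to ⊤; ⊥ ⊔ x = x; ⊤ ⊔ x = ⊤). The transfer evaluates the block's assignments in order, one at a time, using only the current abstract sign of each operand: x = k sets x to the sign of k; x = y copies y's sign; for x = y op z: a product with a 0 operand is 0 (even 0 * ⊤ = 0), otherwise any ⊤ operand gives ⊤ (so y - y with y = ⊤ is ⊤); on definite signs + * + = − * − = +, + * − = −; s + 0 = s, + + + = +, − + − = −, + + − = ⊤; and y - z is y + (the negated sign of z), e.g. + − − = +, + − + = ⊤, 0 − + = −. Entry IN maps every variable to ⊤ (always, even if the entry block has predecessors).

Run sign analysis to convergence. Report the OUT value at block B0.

Answer: {a: ⊤, b: ⊤, c: -, d: ⊤, e: ⊤, f: ⊤}

Trace:
Per-block solution:
  B0:  IN=(all ⊤)  OUT={c:-; rest ⊤}
  B1:  IN={c:-; rest ⊤}  OUT={f:+; rest ⊤}
  B2:  IN=(all ⊤)  OUT=(all ⊤)
  B3:  IN=(all ⊤)  OUT=(all ⊤)

Merge at B0 (entry node, so the boundary value (all ⊤) is joined with the incoming edge(s)): IN[B0] = (all ⊤) ⊔ OUT[B1] ⊔ OUT[B2] = {a: ⊤, b: ⊤, c: ⊤, d: ⊤, e: ⊤, f: ⊤}
Applying B0's transfer function to that IN value gives OUT[B0] (row B0 above).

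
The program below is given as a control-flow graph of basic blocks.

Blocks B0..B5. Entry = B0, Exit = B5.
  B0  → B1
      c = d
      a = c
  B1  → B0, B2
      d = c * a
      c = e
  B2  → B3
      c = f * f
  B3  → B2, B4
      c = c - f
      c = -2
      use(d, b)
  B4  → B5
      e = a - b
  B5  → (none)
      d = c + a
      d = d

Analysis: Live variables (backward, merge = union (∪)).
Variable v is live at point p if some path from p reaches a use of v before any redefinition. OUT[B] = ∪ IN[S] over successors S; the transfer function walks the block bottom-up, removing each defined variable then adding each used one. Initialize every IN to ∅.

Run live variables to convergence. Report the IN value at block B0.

Answer: {b, d, e, f}

Trace:
Converged values:
  B0: | IN={b, d, e, f} | OUT={a, b, c, e, f}
  B1: | IN={a, b, c, e, f} | OUT={a, b, d, e, f}
  B2: | IN={a, b, d, f} | OUT={a, b, c, d, f}
  B3: | IN={a, b, c, d, f} | OUT={a, b, c, d, f}
  B4: | IN={a, b, c} | OUT={a, c}
  B5: | IN={a, c} | OUT={}

Merge at B0: OUT[B0] = IN[B1] = {a, b, c, e, f}
Applying B0's transfer function to that OUT value gives IN[B0] (row B0 above).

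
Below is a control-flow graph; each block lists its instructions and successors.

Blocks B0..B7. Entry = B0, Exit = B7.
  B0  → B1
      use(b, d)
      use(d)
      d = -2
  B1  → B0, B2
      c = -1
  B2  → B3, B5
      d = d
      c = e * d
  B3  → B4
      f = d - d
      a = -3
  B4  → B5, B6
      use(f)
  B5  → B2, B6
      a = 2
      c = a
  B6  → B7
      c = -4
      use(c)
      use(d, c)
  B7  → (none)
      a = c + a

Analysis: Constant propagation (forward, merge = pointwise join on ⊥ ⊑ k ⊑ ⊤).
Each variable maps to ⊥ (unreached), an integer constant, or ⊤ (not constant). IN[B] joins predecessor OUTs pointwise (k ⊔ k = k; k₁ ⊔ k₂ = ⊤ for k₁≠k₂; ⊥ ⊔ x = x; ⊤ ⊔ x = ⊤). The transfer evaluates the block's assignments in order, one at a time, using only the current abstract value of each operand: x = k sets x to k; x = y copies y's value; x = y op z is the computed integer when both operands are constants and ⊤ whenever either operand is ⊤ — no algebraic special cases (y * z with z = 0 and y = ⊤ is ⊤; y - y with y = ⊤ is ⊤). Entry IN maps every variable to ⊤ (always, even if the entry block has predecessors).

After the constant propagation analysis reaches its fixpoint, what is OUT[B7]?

Answer: {a: ⊤, b: ⊤, c: -4, d: -2, e: ⊤, f: ⊤}

Working:
Fixpoint table:
  B0:  IN=(all ⊤)  OUT={d:-2; rest ⊤}
  B1:  IN={d:-2; rest ⊤}  OUT={c:-1, d:-2; rest ⊤}
  B2:  IN={d:-2; rest ⊤}  OUT={d:-2; rest ⊤}
  B3:  IN={d:-2; rest ⊤}  OUT={a:-3, d:-2, f:0; rest ⊤}
  B4:  IN={a:-3, d:-2, f:0; rest ⊤}  OUT={a:-3, d:-2, f:0; rest ⊤}
  B5:  IN={d:-2; rest ⊤}  OUT={a:2, c:2, d:-2; rest ⊤}
  B6:  IN={d:-2; rest ⊤}  OUT={c:-4, d:-2; rest ⊤}
  B7:  IN={c:-4, d:-2; rest ⊤}  OUT={c:-4, d:-2; rest ⊤}

Merge at B7: IN[B7] = OUT[B6] = {a: ⊤, b: ⊤, c: -4, d: -2, e: ⊤, f: ⊤}
Applying B7's transfer function to that IN value gives OUT[B7] (row B7 above).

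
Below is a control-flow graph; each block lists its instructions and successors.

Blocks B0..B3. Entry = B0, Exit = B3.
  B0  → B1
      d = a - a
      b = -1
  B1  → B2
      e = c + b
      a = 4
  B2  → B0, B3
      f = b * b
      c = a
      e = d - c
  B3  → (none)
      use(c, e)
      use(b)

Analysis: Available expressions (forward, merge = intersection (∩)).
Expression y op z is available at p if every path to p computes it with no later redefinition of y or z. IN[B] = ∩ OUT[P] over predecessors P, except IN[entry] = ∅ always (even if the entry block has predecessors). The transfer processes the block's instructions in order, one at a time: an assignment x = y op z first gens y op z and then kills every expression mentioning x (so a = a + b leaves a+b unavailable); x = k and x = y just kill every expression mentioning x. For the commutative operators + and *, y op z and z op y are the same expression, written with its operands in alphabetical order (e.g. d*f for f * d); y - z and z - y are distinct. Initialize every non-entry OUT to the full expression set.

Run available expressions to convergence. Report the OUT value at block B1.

Converged values:
  B0: | IN={} | OUT={a-a}
  B1: | IN={a-a} | OUT={b+c}
  B2: | IN={b+c} | OUT={b*b, d-c}
  B3: | IN={b*b, d-c} | OUT={b*b, d-c}

Merge at B1: IN[B1] = OUT[B0] = {a-a}
Applying B1's transfer function to that IN value gives OUT[B1] (row B1 above).

Answer: {b+c}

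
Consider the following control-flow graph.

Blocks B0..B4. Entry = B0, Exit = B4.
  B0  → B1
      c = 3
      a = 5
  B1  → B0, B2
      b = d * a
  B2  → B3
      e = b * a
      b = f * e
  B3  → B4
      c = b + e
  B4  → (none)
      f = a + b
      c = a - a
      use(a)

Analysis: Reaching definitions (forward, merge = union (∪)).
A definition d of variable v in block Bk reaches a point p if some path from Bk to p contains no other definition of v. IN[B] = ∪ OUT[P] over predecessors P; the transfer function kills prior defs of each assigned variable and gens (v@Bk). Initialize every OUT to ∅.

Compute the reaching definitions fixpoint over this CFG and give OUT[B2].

Answer: {a@B0, b@B2, c@B0, e@B2}

Working:
Fixpoint table:
  B0: | IN={a@B0, b@B1, c@B0} | OUT={a@B0, b@B1, c@B0}
  B1: | IN={a@B0, b@B1, c@B0} | OUT={a@B0, b@B1, c@B0}
  B2: | IN={a@B0, b@B1, c@B0} | OUT={a@B0, b@B2, c@B0, e@B2}
  B3: | IN={a@B0, b@B2, c@B0, e@B2} | OUT={a@B0, b@B2, c@B3, e@B2}
  B4: | IN={a@B0, b@B2, c@B3, e@B2} | OUT={a@B0, b@B2, c@B4, e@B2, f@B4}

Merge at B2: IN[B2] = OUT[B1] = {a@B0, b@B1, c@B0}
Applying B2's transfer function to that IN value gives OUT[B2] (row B2 above).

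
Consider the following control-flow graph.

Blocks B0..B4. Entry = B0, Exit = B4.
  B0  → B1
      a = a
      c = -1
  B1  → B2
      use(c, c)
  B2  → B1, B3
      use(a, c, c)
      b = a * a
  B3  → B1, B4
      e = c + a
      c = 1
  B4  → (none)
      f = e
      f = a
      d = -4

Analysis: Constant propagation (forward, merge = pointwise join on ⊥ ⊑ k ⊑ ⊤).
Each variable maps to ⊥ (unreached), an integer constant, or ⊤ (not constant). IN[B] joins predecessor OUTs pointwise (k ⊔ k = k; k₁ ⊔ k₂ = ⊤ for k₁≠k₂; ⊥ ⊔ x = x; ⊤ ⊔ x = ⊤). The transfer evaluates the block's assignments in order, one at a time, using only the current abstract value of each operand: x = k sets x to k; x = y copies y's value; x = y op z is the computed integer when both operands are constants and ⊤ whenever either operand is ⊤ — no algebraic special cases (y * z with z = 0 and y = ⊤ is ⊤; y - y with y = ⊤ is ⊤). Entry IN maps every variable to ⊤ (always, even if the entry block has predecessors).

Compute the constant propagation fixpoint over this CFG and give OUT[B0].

Answer: {a: ⊤, b: ⊤, c: -1, d: ⊤, e: ⊤, f: ⊤}

Working:
Converged values:
  B0:   IN=(all ⊤)   OUT={c:-1; rest ⊤}
  B1:   IN=(all ⊤)   OUT=(all ⊤)
  B2:   IN=(all ⊤)   OUT=(all ⊤)
  B3:   IN=(all ⊤)   OUT={c:1; rest ⊤}
  B4:   IN={c:1; rest ⊤}   OUT={c:1, d:-4; rest ⊤}

B0 is the boundary node: IN[B0] = {a: ⊤, b: ⊤, c: ⊤, d: ⊤, e: ⊤, f: ⊤}
Applying B0's transfer function to that IN value gives OUT[B0] (row B0 above).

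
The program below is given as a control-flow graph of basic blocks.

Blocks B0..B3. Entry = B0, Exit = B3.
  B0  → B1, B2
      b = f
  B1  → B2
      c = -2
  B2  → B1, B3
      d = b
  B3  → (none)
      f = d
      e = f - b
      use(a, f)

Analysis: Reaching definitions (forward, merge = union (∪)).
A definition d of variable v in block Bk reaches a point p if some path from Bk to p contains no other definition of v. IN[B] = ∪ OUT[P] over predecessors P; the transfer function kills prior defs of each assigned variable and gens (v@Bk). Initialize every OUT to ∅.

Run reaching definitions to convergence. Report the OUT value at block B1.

Answer: {b@B0, c@B1, d@B2}

Derivation:
Converged values:
  B0:  IN={}  OUT={b@B0}
  B1:  IN={b@B0, c@B1, d@B2}  OUT={b@B0, c@B1, d@B2}
  B2:  IN={b@B0, c@B1, d@B2}  OUT={b@B0, c@B1, d@B2}
  B3:  IN={b@B0, c@B1, d@B2}  OUT={b@B0, c@B1, d@B2, e@B3, f@B3}

Merge at B1: IN[B1] = OUT[B0] ⊔ OUT[B2] = {b@B0, c@B1, d@B2}
Applying B1's transfer function to that IN value gives OUT[B1] (row B1 above).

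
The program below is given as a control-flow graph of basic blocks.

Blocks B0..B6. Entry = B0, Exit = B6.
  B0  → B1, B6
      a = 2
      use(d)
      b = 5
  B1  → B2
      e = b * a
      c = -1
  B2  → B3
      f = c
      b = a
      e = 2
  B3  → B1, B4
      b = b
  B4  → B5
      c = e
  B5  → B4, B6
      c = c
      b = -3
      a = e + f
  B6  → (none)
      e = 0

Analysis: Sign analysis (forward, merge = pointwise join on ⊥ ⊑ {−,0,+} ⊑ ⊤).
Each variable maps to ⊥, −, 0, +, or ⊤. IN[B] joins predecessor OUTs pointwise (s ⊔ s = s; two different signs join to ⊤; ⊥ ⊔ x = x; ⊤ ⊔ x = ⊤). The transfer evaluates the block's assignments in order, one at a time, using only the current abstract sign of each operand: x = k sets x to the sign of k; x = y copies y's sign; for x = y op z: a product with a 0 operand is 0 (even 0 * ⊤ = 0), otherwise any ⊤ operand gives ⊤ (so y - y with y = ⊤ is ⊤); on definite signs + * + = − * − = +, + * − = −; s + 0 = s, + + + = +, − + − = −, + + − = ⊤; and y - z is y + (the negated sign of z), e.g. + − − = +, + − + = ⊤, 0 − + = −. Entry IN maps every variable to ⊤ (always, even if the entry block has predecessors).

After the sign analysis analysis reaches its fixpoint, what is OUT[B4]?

Answer: {a: ⊤, b: ⊤, c: +, d: ⊤, e: +, f: -}

Derivation:
Per-block solution:
  B0: | IN=(all ⊤) | OUT={a:+, b:+; rest ⊤}
  B1: | IN={a:+, b:+; rest ⊤} | OUT={a:+, b:+, c:-, e:+; rest ⊤}
  B2: | IN={a:+, b:+, c:-, e:+; rest ⊤} | OUT={a:+, b:+, c:-, e:+, f:-; rest ⊤}
  B3: | IN={a:+, b:+, c:-, e:+, f:-; rest ⊤} | OUT={a:+, b:+, c:-, e:+, f:-; rest ⊤}
  B4: | IN={e:+, f:-; rest ⊤} | OUT={c:+, e:+, f:-; rest ⊤}
  B5: | IN={c:+, e:+, f:-; rest ⊤} | OUT={b:-, c:+, e:+, f:-; rest ⊤}
  B6: | IN=(all ⊤) | OUT={e:0; rest ⊤}

Merge at B4: IN[B4] = OUT[B3] ⊔ OUT[B5] = {a: ⊤, b: ⊤, c: ⊤, d: ⊤, e: +, f: -}
Applying B4's transfer function to that IN value gives OUT[B4] (row B4 above).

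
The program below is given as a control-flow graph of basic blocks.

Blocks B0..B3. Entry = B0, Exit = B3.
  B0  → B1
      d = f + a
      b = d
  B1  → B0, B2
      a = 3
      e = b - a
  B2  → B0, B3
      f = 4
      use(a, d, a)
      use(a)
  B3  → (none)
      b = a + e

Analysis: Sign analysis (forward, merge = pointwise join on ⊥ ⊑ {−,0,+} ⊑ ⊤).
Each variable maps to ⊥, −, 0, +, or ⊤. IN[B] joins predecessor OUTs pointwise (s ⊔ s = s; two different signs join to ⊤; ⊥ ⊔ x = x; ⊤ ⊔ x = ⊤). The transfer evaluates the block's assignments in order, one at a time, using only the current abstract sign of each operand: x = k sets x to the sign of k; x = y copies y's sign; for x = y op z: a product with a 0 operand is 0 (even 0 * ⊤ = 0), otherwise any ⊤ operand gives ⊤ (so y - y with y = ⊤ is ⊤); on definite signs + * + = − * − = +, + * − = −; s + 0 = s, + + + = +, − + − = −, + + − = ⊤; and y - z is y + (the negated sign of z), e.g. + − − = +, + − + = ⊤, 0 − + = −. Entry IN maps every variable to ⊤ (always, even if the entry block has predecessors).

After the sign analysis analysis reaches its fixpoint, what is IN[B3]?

Answer: {a: +, b: ⊤, c: ⊤, d: ⊤, e: ⊤, f: +}

Derivation:
Per-block solution:
  B0:   IN=(all ⊤)   OUT=(all ⊤)
  B1:   IN=(all ⊤)   OUT={a:+; rest ⊤}
  B2:   IN={a:+; rest ⊤}   OUT={a:+, f:+; rest ⊤}
  B3:   IN={a:+, f:+; rest ⊤}   OUT={a:+, f:+; rest ⊤}

Merge at B3: IN[B3] = OUT[B2] = {a: +, b: ⊤, c: ⊤, d: ⊤, e: ⊤, f: +}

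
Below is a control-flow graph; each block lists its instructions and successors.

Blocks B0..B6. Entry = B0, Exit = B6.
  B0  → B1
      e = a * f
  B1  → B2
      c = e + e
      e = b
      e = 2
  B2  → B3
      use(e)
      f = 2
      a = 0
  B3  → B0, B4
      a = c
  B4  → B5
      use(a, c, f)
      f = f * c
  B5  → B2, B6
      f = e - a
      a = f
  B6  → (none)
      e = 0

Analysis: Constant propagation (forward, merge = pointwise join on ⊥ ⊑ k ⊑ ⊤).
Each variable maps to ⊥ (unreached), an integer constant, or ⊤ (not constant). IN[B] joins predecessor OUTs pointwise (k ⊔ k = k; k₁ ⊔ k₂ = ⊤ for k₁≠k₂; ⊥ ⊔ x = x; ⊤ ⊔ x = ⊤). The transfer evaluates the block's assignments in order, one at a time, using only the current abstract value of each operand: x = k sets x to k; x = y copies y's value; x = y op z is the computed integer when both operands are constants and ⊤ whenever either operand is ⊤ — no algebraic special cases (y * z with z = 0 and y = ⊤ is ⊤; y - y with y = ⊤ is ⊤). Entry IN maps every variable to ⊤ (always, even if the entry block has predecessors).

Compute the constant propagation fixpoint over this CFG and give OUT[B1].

Answer: {a: ⊤, b: ⊤, c: ⊤, d: ⊤, e: 2, f: ⊤}

Derivation:
Per-block solution:
  B0:   IN=(all ⊤)   OUT=(all ⊤)
  B1:   IN=(all ⊤)   OUT={e:2; rest ⊤}
  B2:   IN={e:2; rest ⊤}   OUT={a:0, e:2, f:2; rest ⊤}
  B3:   IN={a:0, e:2, f:2; rest ⊤}   OUT={e:2, f:2; rest ⊤}
  B4:   IN={e:2, f:2; rest ⊤}   OUT={e:2; rest ⊤}
  B5:   IN={e:2; rest ⊤}   OUT={e:2; rest ⊤}
  B6:   IN={e:2; rest ⊤}   OUT={e:0; rest ⊤}

Merge at B1: IN[B1] = OUT[B0] = {a: ⊤, b: ⊤, c: ⊤, d: ⊤, e: ⊤, f: ⊤}
Applying B1's transfer function to that IN value gives OUT[B1] (row B1 above).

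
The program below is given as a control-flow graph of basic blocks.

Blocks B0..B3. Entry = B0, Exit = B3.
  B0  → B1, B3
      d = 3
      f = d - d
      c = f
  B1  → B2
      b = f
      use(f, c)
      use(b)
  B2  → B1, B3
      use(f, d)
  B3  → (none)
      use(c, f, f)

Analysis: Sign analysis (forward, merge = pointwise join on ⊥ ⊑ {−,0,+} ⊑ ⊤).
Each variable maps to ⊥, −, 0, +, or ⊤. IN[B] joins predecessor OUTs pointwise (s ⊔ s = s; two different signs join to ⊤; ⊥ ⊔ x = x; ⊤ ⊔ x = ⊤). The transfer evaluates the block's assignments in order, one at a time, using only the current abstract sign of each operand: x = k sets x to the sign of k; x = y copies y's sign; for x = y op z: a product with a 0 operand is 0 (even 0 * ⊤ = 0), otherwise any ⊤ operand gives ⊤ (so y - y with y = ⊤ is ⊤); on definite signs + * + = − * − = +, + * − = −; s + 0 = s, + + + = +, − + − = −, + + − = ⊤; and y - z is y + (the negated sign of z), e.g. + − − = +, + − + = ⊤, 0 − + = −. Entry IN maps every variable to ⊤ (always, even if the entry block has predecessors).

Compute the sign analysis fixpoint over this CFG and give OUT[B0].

Answer: {a: ⊤, b: ⊤, c: ⊤, d: +, e: ⊤, f: ⊤}

Trace:
Converged values:
  B0:  IN=(all ⊤)  OUT={d:+; rest ⊤}
  B1:  IN={d:+; rest ⊤}  OUT={d:+; rest ⊤}
  B2:  IN={d:+; rest ⊤}  OUT={d:+; rest ⊤}
  B3:  IN={d:+; rest ⊤}  OUT={d:+; rest ⊤}

B0 is the boundary node: IN[B0] = {a: ⊤, b: ⊤, c: ⊤, d: ⊤, e: ⊤, f: ⊤}
Applying B0's transfer function to that IN value gives OUT[B0] (row B0 above).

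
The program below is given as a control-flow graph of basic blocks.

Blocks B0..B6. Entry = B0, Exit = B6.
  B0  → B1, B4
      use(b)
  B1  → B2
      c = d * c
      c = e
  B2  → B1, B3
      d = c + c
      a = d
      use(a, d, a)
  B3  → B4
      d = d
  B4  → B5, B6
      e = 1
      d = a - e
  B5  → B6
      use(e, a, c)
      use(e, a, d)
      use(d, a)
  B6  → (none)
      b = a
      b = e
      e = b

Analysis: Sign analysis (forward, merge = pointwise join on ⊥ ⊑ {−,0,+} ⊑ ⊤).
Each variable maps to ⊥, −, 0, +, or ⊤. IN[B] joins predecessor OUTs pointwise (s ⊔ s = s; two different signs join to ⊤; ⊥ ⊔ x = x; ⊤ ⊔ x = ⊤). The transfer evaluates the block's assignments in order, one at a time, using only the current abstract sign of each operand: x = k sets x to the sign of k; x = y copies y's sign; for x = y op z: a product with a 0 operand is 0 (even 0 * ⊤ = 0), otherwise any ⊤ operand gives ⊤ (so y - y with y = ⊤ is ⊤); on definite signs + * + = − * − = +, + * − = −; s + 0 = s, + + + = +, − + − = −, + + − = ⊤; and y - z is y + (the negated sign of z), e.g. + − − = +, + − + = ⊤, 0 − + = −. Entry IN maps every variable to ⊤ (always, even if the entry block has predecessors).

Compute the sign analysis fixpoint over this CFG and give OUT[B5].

Fixpoint table:
  B0: | IN=(all ⊤) | OUT=(all ⊤)
  B1: | IN=(all ⊤) | OUT=(all ⊤)
  B2: | IN=(all ⊤) | OUT=(all ⊤)
  B3: | IN=(all ⊤) | OUT=(all ⊤)
  B4: | IN=(all ⊤) | OUT={e:+; rest ⊤}
  B5: | IN={e:+; rest ⊤} | OUT={e:+; rest ⊤}
  B6: | IN={e:+; rest ⊤} | OUT={b:+, e:+; rest ⊤}

Merge at B5: IN[B5] = OUT[B4] = {a: ⊤, b: ⊤, c: ⊤, d: ⊤, e: +, f: ⊤}
Applying B5's transfer function to that IN value gives OUT[B5] (row B5 above).

Answer: {a: ⊤, b: ⊤, c: ⊤, d: ⊤, e: +, f: ⊤}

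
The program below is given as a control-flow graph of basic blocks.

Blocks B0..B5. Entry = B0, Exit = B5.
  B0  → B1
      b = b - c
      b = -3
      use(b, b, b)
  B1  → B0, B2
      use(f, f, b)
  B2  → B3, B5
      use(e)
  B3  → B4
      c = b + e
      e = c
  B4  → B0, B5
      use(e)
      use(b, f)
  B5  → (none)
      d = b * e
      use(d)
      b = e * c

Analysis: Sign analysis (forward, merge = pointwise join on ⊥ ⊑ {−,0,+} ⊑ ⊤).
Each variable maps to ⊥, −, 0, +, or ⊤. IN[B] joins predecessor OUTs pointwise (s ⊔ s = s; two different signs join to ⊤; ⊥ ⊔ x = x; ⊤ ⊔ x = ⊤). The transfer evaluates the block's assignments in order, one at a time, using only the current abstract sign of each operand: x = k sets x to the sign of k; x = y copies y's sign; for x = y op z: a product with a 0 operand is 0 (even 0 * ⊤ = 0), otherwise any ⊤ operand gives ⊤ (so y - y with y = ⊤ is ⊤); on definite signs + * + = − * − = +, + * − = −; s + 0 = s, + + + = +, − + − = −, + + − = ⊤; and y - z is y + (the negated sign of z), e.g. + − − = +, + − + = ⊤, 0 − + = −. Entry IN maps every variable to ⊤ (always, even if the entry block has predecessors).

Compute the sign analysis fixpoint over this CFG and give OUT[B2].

Answer: {a: ⊤, b: -, c: ⊤, d: ⊤, e: ⊤, f: ⊤}

Working:
Per-block solution:
  B0:  IN=(all ⊤)  OUT={b:-; rest ⊤}
  B1:  IN={b:-; rest ⊤}  OUT={b:-; rest ⊤}
  B2:  IN={b:-; rest ⊤}  OUT={b:-; rest ⊤}
  B3:  IN={b:-; rest ⊤}  OUT={b:-; rest ⊤}
  B4:  IN={b:-; rest ⊤}  OUT={b:-; rest ⊤}
  B5:  IN={b:-; rest ⊤}  OUT=(all ⊤)

Merge at B2: IN[B2] = OUT[B1] = {a: ⊤, b: -, c: ⊤, d: ⊤, e: ⊤, f: ⊤}
Applying B2's transfer function to that IN value gives OUT[B2] (row B2 above).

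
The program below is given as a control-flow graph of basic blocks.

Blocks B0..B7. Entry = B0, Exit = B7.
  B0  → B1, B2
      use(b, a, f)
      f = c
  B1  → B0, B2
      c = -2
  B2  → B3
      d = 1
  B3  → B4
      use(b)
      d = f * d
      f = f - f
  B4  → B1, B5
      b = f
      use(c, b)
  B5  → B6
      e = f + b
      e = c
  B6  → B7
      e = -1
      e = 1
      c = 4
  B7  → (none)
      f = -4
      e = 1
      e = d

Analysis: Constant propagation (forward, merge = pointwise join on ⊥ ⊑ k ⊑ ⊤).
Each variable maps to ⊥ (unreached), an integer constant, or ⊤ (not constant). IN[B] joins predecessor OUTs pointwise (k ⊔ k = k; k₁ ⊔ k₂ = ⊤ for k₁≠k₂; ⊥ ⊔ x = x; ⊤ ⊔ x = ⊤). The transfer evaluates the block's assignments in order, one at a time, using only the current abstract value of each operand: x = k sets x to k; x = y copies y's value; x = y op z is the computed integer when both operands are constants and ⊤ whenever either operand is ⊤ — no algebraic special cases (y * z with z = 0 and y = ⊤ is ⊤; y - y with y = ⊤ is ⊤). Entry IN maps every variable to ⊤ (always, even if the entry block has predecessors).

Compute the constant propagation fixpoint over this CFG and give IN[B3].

Answer: {a: ⊤, b: ⊤, c: ⊤, d: 1, e: ⊤, f: ⊤}

Working:
Converged values:
  B0:  IN=(all ⊤)  OUT=(all ⊤)
  B1:  IN=(all ⊤)  OUT={c:-2; rest ⊤}
  B2:  IN=(all ⊤)  OUT={d:1; rest ⊤}
  B3:  IN={d:1; rest ⊤}  OUT=(all ⊤)
  B4:  IN=(all ⊤)  OUT=(all ⊤)
  B5:  IN=(all ⊤)  OUT=(all ⊤)
  B6:  IN=(all ⊤)  OUT={c:4, e:1; rest ⊤}
  B7:  IN={c:4, e:1; rest ⊤}  OUT={c:4, f:-4; rest ⊤}

Merge at B3: IN[B3] = OUT[B2] = {a: ⊤, b: ⊤, c: ⊤, d: 1, e: ⊤, f: ⊤}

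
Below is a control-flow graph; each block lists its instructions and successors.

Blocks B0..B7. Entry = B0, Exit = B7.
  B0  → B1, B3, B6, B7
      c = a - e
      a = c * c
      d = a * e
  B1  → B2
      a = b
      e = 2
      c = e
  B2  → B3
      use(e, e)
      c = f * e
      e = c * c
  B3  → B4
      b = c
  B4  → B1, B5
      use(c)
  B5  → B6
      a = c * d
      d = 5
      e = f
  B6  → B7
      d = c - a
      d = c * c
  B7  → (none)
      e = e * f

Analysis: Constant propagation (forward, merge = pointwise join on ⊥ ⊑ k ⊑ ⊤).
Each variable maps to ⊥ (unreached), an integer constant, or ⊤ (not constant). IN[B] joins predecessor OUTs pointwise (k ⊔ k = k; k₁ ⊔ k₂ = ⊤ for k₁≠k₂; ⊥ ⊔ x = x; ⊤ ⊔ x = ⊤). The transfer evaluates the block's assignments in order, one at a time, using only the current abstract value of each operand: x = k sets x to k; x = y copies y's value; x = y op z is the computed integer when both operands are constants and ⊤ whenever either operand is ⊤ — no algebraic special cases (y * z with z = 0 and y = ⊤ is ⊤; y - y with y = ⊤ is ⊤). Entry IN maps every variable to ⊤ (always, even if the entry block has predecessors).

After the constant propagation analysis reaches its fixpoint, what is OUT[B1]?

Fixpoint table:
  B0:  IN=(all ⊤)  OUT=(all ⊤)
  B1:  IN=(all ⊤)  OUT={c:2, e:2; rest ⊤}
  B2:  IN={c:2, e:2; rest ⊤}  OUT=(all ⊤)
  B3:  IN=(all ⊤)  OUT=(all ⊤)
  B4:  IN=(all ⊤)  OUT=(all ⊤)
  B5:  IN=(all ⊤)  OUT={d:5; rest ⊤}
  B6:  IN=(all ⊤)  OUT=(all ⊤)
  B7:  IN=(all ⊤)  OUT=(all ⊤)

Merge at B1: IN[B1] = OUT[B0] ⊔ OUT[B4] = {a: ⊤, b: ⊤, c: ⊤, d: ⊤, e: ⊤, f: ⊤}
Applying B1's transfer function to that IN value gives OUT[B1] (row B1 above).

Answer: {a: ⊤, b: ⊤, c: 2, d: ⊤, e: 2, f: ⊤}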